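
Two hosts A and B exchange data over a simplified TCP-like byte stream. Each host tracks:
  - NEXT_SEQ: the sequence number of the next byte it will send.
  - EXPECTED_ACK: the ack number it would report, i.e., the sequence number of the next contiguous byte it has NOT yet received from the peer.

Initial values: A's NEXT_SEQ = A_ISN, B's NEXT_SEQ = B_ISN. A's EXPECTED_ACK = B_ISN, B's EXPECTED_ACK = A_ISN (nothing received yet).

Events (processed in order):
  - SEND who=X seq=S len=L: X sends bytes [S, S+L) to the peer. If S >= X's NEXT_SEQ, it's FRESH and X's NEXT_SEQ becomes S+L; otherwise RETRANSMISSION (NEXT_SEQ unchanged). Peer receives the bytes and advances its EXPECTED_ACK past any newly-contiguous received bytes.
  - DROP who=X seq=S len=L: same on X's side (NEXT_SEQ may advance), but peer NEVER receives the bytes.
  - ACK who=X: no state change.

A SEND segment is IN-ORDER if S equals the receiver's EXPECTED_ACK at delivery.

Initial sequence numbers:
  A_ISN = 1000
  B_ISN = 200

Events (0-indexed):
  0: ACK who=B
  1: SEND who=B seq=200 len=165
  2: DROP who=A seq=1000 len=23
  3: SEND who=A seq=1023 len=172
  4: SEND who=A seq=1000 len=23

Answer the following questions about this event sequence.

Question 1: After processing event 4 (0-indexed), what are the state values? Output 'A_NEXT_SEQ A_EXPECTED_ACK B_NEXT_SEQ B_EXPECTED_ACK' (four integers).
After event 0: A_seq=1000 A_ack=200 B_seq=200 B_ack=1000
After event 1: A_seq=1000 A_ack=365 B_seq=365 B_ack=1000
After event 2: A_seq=1023 A_ack=365 B_seq=365 B_ack=1000
After event 3: A_seq=1195 A_ack=365 B_seq=365 B_ack=1000
After event 4: A_seq=1195 A_ack=365 B_seq=365 B_ack=1195

1195 365 365 1195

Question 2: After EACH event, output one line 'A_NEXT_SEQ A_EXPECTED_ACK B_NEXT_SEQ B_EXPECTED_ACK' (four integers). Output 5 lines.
1000 200 200 1000
1000 365 365 1000
1023 365 365 1000
1195 365 365 1000
1195 365 365 1195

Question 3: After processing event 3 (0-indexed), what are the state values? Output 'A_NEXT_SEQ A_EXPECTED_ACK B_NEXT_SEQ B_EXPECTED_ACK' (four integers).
After event 0: A_seq=1000 A_ack=200 B_seq=200 B_ack=1000
After event 1: A_seq=1000 A_ack=365 B_seq=365 B_ack=1000
After event 2: A_seq=1023 A_ack=365 B_seq=365 B_ack=1000
After event 3: A_seq=1195 A_ack=365 B_seq=365 B_ack=1000

1195 365 365 1000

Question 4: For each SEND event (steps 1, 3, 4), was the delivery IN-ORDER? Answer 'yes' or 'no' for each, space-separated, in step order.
Answer: yes no yes

Derivation:
Step 1: SEND seq=200 -> in-order
Step 3: SEND seq=1023 -> out-of-order
Step 4: SEND seq=1000 -> in-order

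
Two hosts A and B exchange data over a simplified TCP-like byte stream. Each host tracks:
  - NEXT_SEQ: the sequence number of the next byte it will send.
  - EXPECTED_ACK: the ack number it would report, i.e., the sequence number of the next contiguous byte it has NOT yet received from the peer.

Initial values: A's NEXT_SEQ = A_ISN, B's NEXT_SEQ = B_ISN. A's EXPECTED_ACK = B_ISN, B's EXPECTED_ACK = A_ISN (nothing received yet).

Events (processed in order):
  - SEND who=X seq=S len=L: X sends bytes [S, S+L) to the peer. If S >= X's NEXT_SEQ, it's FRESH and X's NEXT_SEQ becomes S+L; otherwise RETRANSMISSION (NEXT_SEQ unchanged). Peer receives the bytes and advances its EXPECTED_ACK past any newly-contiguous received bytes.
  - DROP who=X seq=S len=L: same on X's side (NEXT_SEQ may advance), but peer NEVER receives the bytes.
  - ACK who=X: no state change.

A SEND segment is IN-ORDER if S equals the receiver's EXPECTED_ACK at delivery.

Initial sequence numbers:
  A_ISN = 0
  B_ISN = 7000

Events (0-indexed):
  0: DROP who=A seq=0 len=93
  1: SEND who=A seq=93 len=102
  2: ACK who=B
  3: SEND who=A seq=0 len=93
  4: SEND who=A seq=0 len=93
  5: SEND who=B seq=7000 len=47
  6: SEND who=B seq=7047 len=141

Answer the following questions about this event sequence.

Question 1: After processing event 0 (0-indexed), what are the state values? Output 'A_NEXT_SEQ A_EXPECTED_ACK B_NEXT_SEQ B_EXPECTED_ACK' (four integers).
After event 0: A_seq=93 A_ack=7000 B_seq=7000 B_ack=0

93 7000 7000 0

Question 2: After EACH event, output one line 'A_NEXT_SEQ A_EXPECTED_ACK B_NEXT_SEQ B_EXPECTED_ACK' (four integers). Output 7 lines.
93 7000 7000 0
195 7000 7000 0
195 7000 7000 0
195 7000 7000 195
195 7000 7000 195
195 7047 7047 195
195 7188 7188 195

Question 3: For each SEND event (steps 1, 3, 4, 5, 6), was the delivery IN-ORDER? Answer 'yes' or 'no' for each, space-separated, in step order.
Answer: no yes no yes yes

Derivation:
Step 1: SEND seq=93 -> out-of-order
Step 3: SEND seq=0 -> in-order
Step 4: SEND seq=0 -> out-of-order
Step 5: SEND seq=7000 -> in-order
Step 6: SEND seq=7047 -> in-order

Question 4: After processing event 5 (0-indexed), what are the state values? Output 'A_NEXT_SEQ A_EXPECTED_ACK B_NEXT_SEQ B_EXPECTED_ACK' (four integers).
After event 0: A_seq=93 A_ack=7000 B_seq=7000 B_ack=0
After event 1: A_seq=195 A_ack=7000 B_seq=7000 B_ack=0
After event 2: A_seq=195 A_ack=7000 B_seq=7000 B_ack=0
After event 3: A_seq=195 A_ack=7000 B_seq=7000 B_ack=195
After event 4: A_seq=195 A_ack=7000 B_seq=7000 B_ack=195
After event 5: A_seq=195 A_ack=7047 B_seq=7047 B_ack=195

195 7047 7047 195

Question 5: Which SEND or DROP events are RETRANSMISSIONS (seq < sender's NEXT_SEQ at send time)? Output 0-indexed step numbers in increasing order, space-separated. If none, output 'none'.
Step 0: DROP seq=0 -> fresh
Step 1: SEND seq=93 -> fresh
Step 3: SEND seq=0 -> retransmit
Step 4: SEND seq=0 -> retransmit
Step 5: SEND seq=7000 -> fresh
Step 6: SEND seq=7047 -> fresh

Answer: 3 4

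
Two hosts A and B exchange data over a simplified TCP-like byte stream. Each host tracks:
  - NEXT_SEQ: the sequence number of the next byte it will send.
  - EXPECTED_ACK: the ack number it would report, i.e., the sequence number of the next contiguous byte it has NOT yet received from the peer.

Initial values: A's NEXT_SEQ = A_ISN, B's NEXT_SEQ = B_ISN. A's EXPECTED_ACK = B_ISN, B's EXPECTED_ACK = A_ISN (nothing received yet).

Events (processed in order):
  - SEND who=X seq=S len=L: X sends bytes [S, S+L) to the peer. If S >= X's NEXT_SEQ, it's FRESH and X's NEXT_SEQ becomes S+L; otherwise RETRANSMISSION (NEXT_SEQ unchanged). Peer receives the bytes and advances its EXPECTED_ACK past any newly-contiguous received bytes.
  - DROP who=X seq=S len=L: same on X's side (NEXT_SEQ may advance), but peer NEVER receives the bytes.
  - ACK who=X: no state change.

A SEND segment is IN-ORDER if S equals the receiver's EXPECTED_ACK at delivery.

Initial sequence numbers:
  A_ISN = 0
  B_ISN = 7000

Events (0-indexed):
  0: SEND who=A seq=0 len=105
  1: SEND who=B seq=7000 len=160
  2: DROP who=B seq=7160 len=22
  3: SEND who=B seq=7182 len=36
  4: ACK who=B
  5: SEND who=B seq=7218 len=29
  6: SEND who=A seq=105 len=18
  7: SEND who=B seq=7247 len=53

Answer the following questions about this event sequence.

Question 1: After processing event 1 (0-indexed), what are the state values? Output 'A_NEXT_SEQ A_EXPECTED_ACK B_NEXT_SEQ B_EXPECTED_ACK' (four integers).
After event 0: A_seq=105 A_ack=7000 B_seq=7000 B_ack=105
After event 1: A_seq=105 A_ack=7160 B_seq=7160 B_ack=105

105 7160 7160 105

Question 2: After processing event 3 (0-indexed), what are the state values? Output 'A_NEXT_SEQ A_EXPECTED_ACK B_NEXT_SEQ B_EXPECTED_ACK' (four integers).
After event 0: A_seq=105 A_ack=7000 B_seq=7000 B_ack=105
After event 1: A_seq=105 A_ack=7160 B_seq=7160 B_ack=105
After event 2: A_seq=105 A_ack=7160 B_seq=7182 B_ack=105
After event 3: A_seq=105 A_ack=7160 B_seq=7218 B_ack=105

105 7160 7218 105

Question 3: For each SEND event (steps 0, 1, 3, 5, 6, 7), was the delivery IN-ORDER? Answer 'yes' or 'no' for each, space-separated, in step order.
Answer: yes yes no no yes no

Derivation:
Step 0: SEND seq=0 -> in-order
Step 1: SEND seq=7000 -> in-order
Step 3: SEND seq=7182 -> out-of-order
Step 5: SEND seq=7218 -> out-of-order
Step 6: SEND seq=105 -> in-order
Step 7: SEND seq=7247 -> out-of-order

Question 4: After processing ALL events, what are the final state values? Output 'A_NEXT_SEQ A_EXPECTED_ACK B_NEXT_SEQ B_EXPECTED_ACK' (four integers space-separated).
After event 0: A_seq=105 A_ack=7000 B_seq=7000 B_ack=105
After event 1: A_seq=105 A_ack=7160 B_seq=7160 B_ack=105
After event 2: A_seq=105 A_ack=7160 B_seq=7182 B_ack=105
After event 3: A_seq=105 A_ack=7160 B_seq=7218 B_ack=105
After event 4: A_seq=105 A_ack=7160 B_seq=7218 B_ack=105
After event 5: A_seq=105 A_ack=7160 B_seq=7247 B_ack=105
After event 6: A_seq=123 A_ack=7160 B_seq=7247 B_ack=123
After event 7: A_seq=123 A_ack=7160 B_seq=7300 B_ack=123

Answer: 123 7160 7300 123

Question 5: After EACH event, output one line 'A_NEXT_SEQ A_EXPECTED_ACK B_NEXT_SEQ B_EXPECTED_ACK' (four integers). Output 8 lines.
105 7000 7000 105
105 7160 7160 105
105 7160 7182 105
105 7160 7218 105
105 7160 7218 105
105 7160 7247 105
123 7160 7247 123
123 7160 7300 123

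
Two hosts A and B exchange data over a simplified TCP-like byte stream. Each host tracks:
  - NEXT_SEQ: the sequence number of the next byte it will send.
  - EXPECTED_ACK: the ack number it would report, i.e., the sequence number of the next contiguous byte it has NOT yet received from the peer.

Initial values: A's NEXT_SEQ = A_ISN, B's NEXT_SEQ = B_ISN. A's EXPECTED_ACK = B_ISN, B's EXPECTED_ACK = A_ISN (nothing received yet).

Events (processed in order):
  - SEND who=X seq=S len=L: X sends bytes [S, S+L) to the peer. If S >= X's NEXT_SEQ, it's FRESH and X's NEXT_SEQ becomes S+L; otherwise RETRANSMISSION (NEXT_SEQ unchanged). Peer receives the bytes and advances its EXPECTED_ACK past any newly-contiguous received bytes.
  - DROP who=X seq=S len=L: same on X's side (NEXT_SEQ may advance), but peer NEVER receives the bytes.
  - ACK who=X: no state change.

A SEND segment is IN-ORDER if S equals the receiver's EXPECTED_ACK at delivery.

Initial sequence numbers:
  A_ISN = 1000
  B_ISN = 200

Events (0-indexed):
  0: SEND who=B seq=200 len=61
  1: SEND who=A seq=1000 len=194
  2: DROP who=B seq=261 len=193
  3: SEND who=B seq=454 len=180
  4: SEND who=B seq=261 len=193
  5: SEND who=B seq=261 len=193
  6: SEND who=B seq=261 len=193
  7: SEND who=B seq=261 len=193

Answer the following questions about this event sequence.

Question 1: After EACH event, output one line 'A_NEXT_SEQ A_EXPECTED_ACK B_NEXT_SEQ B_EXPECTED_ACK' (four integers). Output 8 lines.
1000 261 261 1000
1194 261 261 1194
1194 261 454 1194
1194 261 634 1194
1194 634 634 1194
1194 634 634 1194
1194 634 634 1194
1194 634 634 1194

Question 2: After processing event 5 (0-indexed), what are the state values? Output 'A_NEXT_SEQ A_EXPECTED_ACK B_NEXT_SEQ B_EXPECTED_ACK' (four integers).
After event 0: A_seq=1000 A_ack=261 B_seq=261 B_ack=1000
After event 1: A_seq=1194 A_ack=261 B_seq=261 B_ack=1194
After event 2: A_seq=1194 A_ack=261 B_seq=454 B_ack=1194
After event 3: A_seq=1194 A_ack=261 B_seq=634 B_ack=1194
After event 4: A_seq=1194 A_ack=634 B_seq=634 B_ack=1194
After event 5: A_seq=1194 A_ack=634 B_seq=634 B_ack=1194

1194 634 634 1194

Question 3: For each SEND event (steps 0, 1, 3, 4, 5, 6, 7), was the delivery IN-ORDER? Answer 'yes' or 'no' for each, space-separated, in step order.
Answer: yes yes no yes no no no

Derivation:
Step 0: SEND seq=200 -> in-order
Step 1: SEND seq=1000 -> in-order
Step 3: SEND seq=454 -> out-of-order
Step 4: SEND seq=261 -> in-order
Step 5: SEND seq=261 -> out-of-order
Step 6: SEND seq=261 -> out-of-order
Step 7: SEND seq=261 -> out-of-order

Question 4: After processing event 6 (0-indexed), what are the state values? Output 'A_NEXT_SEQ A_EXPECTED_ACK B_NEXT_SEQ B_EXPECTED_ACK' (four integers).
After event 0: A_seq=1000 A_ack=261 B_seq=261 B_ack=1000
After event 1: A_seq=1194 A_ack=261 B_seq=261 B_ack=1194
After event 2: A_seq=1194 A_ack=261 B_seq=454 B_ack=1194
After event 3: A_seq=1194 A_ack=261 B_seq=634 B_ack=1194
After event 4: A_seq=1194 A_ack=634 B_seq=634 B_ack=1194
After event 5: A_seq=1194 A_ack=634 B_seq=634 B_ack=1194
After event 6: A_seq=1194 A_ack=634 B_seq=634 B_ack=1194

1194 634 634 1194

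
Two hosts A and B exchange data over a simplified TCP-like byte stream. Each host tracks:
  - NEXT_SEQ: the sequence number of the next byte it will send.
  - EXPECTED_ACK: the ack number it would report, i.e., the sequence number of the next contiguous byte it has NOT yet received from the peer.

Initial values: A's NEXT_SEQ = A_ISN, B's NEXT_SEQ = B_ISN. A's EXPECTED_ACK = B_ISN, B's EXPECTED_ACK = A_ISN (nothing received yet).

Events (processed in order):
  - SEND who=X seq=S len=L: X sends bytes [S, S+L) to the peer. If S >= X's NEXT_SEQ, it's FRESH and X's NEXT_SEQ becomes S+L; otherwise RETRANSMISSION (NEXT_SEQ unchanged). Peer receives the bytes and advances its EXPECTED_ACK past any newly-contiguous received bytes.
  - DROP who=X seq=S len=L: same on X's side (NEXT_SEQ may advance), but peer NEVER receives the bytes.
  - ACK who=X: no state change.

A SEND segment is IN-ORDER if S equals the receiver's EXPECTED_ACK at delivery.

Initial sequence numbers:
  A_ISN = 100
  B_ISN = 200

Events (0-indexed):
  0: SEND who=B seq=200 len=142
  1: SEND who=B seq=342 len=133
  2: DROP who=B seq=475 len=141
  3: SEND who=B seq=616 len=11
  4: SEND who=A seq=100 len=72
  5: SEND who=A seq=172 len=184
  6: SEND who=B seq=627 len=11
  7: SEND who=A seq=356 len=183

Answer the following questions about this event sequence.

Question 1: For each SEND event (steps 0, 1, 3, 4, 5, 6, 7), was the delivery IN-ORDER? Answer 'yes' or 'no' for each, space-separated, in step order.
Answer: yes yes no yes yes no yes

Derivation:
Step 0: SEND seq=200 -> in-order
Step 1: SEND seq=342 -> in-order
Step 3: SEND seq=616 -> out-of-order
Step 4: SEND seq=100 -> in-order
Step 5: SEND seq=172 -> in-order
Step 6: SEND seq=627 -> out-of-order
Step 7: SEND seq=356 -> in-order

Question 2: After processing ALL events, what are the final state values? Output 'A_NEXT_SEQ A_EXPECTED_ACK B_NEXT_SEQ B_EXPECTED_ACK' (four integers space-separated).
Answer: 539 475 638 539

Derivation:
After event 0: A_seq=100 A_ack=342 B_seq=342 B_ack=100
After event 1: A_seq=100 A_ack=475 B_seq=475 B_ack=100
After event 2: A_seq=100 A_ack=475 B_seq=616 B_ack=100
After event 3: A_seq=100 A_ack=475 B_seq=627 B_ack=100
After event 4: A_seq=172 A_ack=475 B_seq=627 B_ack=172
After event 5: A_seq=356 A_ack=475 B_seq=627 B_ack=356
After event 6: A_seq=356 A_ack=475 B_seq=638 B_ack=356
After event 7: A_seq=539 A_ack=475 B_seq=638 B_ack=539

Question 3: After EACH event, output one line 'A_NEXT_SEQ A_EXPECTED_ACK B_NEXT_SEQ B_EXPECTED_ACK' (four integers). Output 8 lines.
100 342 342 100
100 475 475 100
100 475 616 100
100 475 627 100
172 475 627 172
356 475 627 356
356 475 638 356
539 475 638 539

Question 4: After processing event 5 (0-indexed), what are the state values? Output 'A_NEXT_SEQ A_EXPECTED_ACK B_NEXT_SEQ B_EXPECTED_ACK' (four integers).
After event 0: A_seq=100 A_ack=342 B_seq=342 B_ack=100
After event 1: A_seq=100 A_ack=475 B_seq=475 B_ack=100
After event 2: A_seq=100 A_ack=475 B_seq=616 B_ack=100
After event 3: A_seq=100 A_ack=475 B_seq=627 B_ack=100
After event 4: A_seq=172 A_ack=475 B_seq=627 B_ack=172
After event 5: A_seq=356 A_ack=475 B_seq=627 B_ack=356

356 475 627 356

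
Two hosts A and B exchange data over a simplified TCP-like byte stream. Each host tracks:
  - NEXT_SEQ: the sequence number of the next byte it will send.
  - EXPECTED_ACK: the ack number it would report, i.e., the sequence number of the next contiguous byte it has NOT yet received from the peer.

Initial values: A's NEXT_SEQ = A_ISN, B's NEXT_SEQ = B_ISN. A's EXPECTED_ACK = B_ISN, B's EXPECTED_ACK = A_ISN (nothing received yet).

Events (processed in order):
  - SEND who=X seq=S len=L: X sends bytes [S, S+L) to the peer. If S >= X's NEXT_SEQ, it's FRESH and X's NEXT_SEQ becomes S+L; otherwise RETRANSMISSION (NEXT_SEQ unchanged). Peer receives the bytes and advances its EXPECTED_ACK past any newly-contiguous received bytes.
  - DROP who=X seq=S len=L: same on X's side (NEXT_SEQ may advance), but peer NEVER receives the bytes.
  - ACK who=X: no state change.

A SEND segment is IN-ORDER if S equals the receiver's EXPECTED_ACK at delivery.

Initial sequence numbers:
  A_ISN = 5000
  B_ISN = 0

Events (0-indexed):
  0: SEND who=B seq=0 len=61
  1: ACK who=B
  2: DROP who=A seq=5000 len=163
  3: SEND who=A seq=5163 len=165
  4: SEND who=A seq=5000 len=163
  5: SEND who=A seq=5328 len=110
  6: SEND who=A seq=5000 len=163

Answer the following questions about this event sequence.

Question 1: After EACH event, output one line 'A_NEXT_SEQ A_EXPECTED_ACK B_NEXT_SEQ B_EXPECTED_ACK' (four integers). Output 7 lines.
5000 61 61 5000
5000 61 61 5000
5163 61 61 5000
5328 61 61 5000
5328 61 61 5328
5438 61 61 5438
5438 61 61 5438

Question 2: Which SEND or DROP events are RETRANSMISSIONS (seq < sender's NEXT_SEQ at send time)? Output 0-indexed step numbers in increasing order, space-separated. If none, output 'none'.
Step 0: SEND seq=0 -> fresh
Step 2: DROP seq=5000 -> fresh
Step 3: SEND seq=5163 -> fresh
Step 4: SEND seq=5000 -> retransmit
Step 5: SEND seq=5328 -> fresh
Step 6: SEND seq=5000 -> retransmit

Answer: 4 6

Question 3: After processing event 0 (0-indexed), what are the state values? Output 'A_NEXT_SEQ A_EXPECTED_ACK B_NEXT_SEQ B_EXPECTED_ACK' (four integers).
After event 0: A_seq=5000 A_ack=61 B_seq=61 B_ack=5000

5000 61 61 5000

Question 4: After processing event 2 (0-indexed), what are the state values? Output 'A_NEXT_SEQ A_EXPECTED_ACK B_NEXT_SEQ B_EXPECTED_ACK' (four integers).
After event 0: A_seq=5000 A_ack=61 B_seq=61 B_ack=5000
After event 1: A_seq=5000 A_ack=61 B_seq=61 B_ack=5000
After event 2: A_seq=5163 A_ack=61 B_seq=61 B_ack=5000

5163 61 61 5000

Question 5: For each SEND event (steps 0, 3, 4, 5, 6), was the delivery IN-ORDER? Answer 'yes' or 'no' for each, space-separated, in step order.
Step 0: SEND seq=0 -> in-order
Step 3: SEND seq=5163 -> out-of-order
Step 4: SEND seq=5000 -> in-order
Step 5: SEND seq=5328 -> in-order
Step 6: SEND seq=5000 -> out-of-order

Answer: yes no yes yes no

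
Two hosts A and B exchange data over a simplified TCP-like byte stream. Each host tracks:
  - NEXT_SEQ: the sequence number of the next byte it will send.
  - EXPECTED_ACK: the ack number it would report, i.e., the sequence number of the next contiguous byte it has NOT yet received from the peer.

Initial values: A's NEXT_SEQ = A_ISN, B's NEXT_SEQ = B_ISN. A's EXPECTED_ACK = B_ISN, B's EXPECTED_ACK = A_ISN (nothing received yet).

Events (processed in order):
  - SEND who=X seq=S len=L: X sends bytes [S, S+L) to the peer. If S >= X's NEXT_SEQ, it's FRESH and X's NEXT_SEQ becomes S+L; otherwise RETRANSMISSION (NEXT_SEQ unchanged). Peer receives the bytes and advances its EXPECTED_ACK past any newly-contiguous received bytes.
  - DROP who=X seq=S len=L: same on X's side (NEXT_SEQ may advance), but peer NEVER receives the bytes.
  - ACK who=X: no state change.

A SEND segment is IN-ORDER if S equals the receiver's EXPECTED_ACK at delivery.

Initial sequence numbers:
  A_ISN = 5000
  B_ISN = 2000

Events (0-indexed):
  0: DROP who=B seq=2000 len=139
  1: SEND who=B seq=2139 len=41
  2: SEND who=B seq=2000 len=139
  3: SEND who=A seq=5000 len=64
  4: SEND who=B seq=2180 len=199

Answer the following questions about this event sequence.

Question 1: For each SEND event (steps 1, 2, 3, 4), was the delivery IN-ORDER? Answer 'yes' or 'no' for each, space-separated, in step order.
Answer: no yes yes yes

Derivation:
Step 1: SEND seq=2139 -> out-of-order
Step 2: SEND seq=2000 -> in-order
Step 3: SEND seq=5000 -> in-order
Step 4: SEND seq=2180 -> in-order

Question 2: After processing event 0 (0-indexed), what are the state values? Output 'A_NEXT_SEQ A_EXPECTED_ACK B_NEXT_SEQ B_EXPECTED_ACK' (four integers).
After event 0: A_seq=5000 A_ack=2000 B_seq=2139 B_ack=5000

5000 2000 2139 5000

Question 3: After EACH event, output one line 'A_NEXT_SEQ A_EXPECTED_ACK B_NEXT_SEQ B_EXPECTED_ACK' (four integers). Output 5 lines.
5000 2000 2139 5000
5000 2000 2180 5000
5000 2180 2180 5000
5064 2180 2180 5064
5064 2379 2379 5064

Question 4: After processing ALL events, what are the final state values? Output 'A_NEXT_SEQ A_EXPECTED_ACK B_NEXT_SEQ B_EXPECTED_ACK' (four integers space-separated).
After event 0: A_seq=5000 A_ack=2000 B_seq=2139 B_ack=5000
After event 1: A_seq=5000 A_ack=2000 B_seq=2180 B_ack=5000
After event 2: A_seq=5000 A_ack=2180 B_seq=2180 B_ack=5000
After event 3: A_seq=5064 A_ack=2180 B_seq=2180 B_ack=5064
After event 4: A_seq=5064 A_ack=2379 B_seq=2379 B_ack=5064

Answer: 5064 2379 2379 5064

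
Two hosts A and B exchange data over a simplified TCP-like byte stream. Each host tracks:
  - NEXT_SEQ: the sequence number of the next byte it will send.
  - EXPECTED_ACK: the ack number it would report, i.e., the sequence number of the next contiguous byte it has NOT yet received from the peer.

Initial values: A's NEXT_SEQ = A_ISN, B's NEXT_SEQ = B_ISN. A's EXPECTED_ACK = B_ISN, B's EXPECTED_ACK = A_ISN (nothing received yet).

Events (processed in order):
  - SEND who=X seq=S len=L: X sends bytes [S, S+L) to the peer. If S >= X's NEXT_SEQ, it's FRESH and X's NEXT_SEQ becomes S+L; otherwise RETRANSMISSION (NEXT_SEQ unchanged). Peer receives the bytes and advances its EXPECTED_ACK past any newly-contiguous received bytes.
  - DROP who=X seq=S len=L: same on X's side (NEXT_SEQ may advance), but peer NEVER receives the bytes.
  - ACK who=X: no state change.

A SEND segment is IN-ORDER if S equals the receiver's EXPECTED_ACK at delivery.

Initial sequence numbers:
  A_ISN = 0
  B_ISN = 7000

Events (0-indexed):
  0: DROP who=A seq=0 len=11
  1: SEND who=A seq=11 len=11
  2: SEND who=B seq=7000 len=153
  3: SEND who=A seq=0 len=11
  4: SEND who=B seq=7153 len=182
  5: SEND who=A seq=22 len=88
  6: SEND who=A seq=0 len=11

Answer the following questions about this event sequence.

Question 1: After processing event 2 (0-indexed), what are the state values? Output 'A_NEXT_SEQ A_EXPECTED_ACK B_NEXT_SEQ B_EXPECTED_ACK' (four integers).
After event 0: A_seq=11 A_ack=7000 B_seq=7000 B_ack=0
After event 1: A_seq=22 A_ack=7000 B_seq=7000 B_ack=0
After event 2: A_seq=22 A_ack=7153 B_seq=7153 B_ack=0

22 7153 7153 0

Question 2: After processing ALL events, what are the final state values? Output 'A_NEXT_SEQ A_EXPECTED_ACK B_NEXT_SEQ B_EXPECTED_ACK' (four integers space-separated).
Answer: 110 7335 7335 110

Derivation:
After event 0: A_seq=11 A_ack=7000 B_seq=7000 B_ack=0
After event 1: A_seq=22 A_ack=7000 B_seq=7000 B_ack=0
After event 2: A_seq=22 A_ack=7153 B_seq=7153 B_ack=0
After event 3: A_seq=22 A_ack=7153 B_seq=7153 B_ack=22
After event 4: A_seq=22 A_ack=7335 B_seq=7335 B_ack=22
After event 5: A_seq=110 A_ack=7335 B_seq=7335 B_ack=110
After event 6: A_seq=110 A_ack=7335 B_seq=7335 B_ack=110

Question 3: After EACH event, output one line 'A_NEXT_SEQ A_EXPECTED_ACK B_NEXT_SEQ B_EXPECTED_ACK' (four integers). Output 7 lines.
11 7000 7000 0
22 7000 7000 0
22 7153 7153 0
22 7153 7153 22
22 7335 7335 22
110 7335 7335 110
110 7335 7335 110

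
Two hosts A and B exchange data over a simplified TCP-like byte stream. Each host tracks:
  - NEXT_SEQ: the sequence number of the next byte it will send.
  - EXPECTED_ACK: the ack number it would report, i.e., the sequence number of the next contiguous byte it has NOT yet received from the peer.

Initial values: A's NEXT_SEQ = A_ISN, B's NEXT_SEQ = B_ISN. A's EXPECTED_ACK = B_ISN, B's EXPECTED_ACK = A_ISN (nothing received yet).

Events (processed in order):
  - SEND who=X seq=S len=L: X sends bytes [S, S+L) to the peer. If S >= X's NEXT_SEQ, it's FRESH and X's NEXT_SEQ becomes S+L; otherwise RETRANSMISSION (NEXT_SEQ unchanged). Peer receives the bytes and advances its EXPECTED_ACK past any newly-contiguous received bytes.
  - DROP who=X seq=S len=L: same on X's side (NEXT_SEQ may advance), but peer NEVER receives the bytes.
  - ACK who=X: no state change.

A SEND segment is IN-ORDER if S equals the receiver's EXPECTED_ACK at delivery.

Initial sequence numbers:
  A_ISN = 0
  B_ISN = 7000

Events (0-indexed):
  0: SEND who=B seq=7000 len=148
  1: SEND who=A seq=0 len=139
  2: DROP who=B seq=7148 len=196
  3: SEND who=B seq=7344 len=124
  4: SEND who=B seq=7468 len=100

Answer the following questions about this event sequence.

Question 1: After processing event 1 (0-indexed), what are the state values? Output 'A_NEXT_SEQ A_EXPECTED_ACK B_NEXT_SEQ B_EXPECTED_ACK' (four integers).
After event 0: A_seq=0 A_ack=7148 B_seq=7148 B_ack=0
After event 1: A_seq=139 A_ack=7148 B_seq=7148 B_ack=139

139 7148 7148 139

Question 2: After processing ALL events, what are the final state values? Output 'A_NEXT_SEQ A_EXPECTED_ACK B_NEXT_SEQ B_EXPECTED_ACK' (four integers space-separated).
Answer: 139 7148 7568 139

Derivation:
After event 0: A_seq=0 A_ack=7148 B_seq=7148 B_ack=0
After event 1: A_seq=139 A_ack=7148 B_seq=7148 B_ack=139
After event 2: A_seq=139 A_ack=7148 B_seq=7344 B_ack=139
After event 3: A_seq=139 A_ack=7148 B_seq=7468 B_ack=139
After event 4: A_seq=139 A_ack=7148 B_seq=7568 B_ack=139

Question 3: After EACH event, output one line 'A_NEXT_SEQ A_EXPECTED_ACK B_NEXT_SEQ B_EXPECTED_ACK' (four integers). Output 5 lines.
0 7148 7148 0
139 7148 7148 139
139 7148 7344 139
139 7148 7468 139
139 7148 7568 139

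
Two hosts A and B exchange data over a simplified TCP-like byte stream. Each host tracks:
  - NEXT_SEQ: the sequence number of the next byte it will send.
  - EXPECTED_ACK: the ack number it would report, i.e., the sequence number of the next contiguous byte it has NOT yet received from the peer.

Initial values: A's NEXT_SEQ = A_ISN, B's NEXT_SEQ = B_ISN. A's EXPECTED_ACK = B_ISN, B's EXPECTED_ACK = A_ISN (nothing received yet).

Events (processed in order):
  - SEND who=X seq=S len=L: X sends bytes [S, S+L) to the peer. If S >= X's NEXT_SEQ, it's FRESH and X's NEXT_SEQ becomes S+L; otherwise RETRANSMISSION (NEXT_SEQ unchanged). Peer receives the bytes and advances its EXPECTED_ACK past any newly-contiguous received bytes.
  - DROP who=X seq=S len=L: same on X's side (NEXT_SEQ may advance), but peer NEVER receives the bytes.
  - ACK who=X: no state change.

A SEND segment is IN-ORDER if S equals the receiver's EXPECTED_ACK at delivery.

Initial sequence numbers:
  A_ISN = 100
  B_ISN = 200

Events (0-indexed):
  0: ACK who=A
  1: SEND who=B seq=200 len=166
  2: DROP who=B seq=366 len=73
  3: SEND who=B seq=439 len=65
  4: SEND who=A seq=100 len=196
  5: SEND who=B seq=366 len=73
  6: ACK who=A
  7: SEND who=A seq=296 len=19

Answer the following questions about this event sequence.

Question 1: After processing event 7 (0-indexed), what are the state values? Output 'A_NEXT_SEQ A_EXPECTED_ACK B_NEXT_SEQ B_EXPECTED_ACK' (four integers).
After event 0: A_seq=100 A_ack=200 B_seq=200 B_ack=100
After event 1: A_seq=100 A_ack=366 B_seq=366 B_ack=100
After event 2: A_seq=100 A_ack=366 B_seq=439 B_ack=100
After event 3: A_seq=100 A_ack=366 B_seq=504 B_ack=100
After event 4: A_seq=296 A_ack=366 B_seq=504 B_ack=296
After event 5: A_seq=296 A_ack=504 B_seq=504 B_ack=296
After event 6: A_seq=296 A_ack=504 B_seq=504 B_ack=296
After event 7: A_seq=315 A_ack=504 B_seq=504 B_ack=315

315 504 504 315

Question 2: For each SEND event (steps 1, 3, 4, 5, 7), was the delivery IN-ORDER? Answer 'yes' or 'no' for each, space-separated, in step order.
Step 1: SEND seq=200 -> in-order
Step 3: SEND seq=439 -> out-of-order
Step 4: SEND seq=100 -> in-order
Step 5: SEND seq=366 -> in-order
Step 7: SEND seq=296 -> in-order

Answer: yes no yes yes yes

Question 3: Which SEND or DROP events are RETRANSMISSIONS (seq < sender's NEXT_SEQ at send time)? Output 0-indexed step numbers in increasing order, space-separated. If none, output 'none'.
Step 1: SEND seq=200 -> fresh
Step 2: DROP seq=366 -> fresh
Step 3: SEND seq=439 -> fresh
Step 4: SEND seq=100 -> fresh
Step 5: SEND seq=366 -> retransmit
Step 7: SEND seq=296 -> fresh

Answer: 5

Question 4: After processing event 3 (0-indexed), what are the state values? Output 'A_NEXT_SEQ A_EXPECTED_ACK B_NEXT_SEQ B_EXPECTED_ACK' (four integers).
After event 0: A_seq=100 A_ack=200 B_seq=200 B_ack=100
After event 1: A_seq=100 A_ack=366 B_seq=366 B_ack=100
After event 2: A_seq=100 A_ack=366 B_seq=439 B_ack=100
After event 3: A_seq=100 A_ack=366 B_seq=504 B_ack=100

100 366 504 100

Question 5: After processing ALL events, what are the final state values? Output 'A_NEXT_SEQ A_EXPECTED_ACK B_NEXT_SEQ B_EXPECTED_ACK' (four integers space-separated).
After event 0: A_seq=100 A_ack=200 B_seq=200 B_ack=100
After event 1: A_seq=100 A_ack=366 B_seq=366 B_ack=100
After event 2: A_seq=100 A_ack=366 B_seq=439 B_ack=100
After event 3: A_seq=100 A_ack=366 B_seq=504 B_ack=100
After event 4: A_seq=296 A_ack=366 B_seq=504 B_ack=296
After event 5: A_seq=296 A_ack=504 B_seq=504 B_ack=296
After event 6: A_seq=296 A_ack=504 B_seq=504 B_ack=296
After event 7: A_seq=315 A_ack=504 B_seq=504 B_ack=315

Answer: 315 504 504 315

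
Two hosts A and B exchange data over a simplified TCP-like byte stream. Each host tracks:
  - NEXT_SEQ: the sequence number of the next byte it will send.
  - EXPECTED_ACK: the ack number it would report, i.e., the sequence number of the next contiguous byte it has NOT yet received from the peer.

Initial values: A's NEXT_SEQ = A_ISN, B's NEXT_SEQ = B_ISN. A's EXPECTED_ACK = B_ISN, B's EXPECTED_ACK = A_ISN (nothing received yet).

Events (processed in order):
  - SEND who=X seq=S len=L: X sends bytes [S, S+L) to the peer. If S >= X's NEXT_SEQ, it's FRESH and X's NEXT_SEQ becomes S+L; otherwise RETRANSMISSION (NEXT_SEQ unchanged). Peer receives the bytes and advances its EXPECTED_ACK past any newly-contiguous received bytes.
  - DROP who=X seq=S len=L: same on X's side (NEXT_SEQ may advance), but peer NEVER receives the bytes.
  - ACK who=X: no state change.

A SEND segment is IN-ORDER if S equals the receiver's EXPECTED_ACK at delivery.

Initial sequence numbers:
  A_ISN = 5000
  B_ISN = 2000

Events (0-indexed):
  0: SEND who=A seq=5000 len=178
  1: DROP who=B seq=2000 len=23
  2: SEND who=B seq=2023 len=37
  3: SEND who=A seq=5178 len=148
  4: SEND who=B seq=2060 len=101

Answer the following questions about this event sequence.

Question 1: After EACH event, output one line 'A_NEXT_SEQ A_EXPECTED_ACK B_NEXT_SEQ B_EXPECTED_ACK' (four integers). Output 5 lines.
5178 2000 2000 5178
5178 2000 2023 5178
5178 2000 2060 5178
5326 2000 2060 5326
5326 2000 2161 5326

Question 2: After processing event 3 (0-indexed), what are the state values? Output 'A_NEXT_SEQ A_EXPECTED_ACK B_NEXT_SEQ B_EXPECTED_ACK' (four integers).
After event 0: A_seq=5178 A_ack=2000 B_seq=2000 B_ack=5178
After event 1: A_seq=5178 A_ack=2000 B_seq=2023 B_ack=5178
After event 2: A_seq=5178 A_ack=2000 B_seq=2060 B_ack=5178
After event 3: A_seq=5326 A_ack=2000 B_seq=2060 B_ack=5326

5326 2000 2060 5326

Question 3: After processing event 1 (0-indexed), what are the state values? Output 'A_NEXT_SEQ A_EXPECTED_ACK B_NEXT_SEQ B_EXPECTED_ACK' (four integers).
After event 0: A_seq=5178 A_ack=2000 B_seq=2000 B_ack=5178
After event 1: A_seq=5178 A_ack=2000 B_seq=2023 B_ack=5178

5178 2000 2023 5178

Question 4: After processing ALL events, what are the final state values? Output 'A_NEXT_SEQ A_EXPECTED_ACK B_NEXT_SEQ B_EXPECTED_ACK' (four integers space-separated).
Answer: 5326 2000 2161 5326

Derivation:
After event 0: A_seq=5178 A_ack=2000 B_seq=2000 B_ack=5178
After event 1: A_seq=5178 A_ack=2000 B_seq=2023 B_ack=5178
After event 2: A_seq=5178 A_ack=2000 B_seq=2060 B_ack=5178
After event 3: A_seq=5326 A_ack=2000 B_seq=2060 B_ack=5326
After event 4: A_seq=5326 A_ack=2000 B_seq=2161 B_ack=5326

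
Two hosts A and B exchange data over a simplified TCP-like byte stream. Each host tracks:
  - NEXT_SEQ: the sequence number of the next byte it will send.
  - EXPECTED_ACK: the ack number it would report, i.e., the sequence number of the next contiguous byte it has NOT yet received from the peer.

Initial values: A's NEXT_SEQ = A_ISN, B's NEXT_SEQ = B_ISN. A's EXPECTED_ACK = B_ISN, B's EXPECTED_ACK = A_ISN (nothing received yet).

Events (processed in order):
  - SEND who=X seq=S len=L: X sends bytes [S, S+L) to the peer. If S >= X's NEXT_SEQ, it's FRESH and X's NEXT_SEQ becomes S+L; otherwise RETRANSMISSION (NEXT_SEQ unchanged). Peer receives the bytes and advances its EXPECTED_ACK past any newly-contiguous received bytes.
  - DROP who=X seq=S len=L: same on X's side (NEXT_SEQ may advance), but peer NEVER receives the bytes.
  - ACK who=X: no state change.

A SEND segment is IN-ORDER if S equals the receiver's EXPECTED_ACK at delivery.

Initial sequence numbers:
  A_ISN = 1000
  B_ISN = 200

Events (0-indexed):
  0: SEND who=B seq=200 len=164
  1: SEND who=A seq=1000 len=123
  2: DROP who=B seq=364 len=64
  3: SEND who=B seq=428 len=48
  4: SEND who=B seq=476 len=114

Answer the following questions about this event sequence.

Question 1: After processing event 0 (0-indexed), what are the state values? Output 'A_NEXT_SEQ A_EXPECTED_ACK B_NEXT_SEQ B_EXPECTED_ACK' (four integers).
After event 0: A_seq=1000 A_ack=364 B_seq=364 B_ack=1000

1000 364 364 1000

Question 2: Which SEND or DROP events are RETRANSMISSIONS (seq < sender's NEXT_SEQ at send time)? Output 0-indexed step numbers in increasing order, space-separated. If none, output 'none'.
Answer: none

Derivation:
Step 0: SEND seq=200 -> fresh
Step 1: SEND seq=1000 -> fresh
Step 2: DROP seq=364 -> fresh
Step 3: SEND seq=428 -> fresh
Step 4: SEND seq=476 -> fresh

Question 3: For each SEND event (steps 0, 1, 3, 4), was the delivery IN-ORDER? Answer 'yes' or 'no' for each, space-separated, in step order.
Step 0: SEND seq=200 -> in-order
Step 1: SEND seq=1000 -> in-order
Step 3: SEND seq=428 -> out-of-order
Step 4: SEND seq=476 -> out-of-order

Answer: yes yes no no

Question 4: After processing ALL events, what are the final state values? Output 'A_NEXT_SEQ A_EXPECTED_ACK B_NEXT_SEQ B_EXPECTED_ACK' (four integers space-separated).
After event 0: A_seq=1000 A_ack=364 B_seq=364 B_ack=1000
After event 1: A_seq=1123 A_ack=364 B_seq=364 B_ack=1123
After event 2: A_seq=1123 A_ack=364 B_seq=428 B_ack=1123
After event 3: A_seq=1123 A_ack=364 B_seq=476 B_ack=1123
After event 4: A_seq=1123 A_ack=364 B_seq=590 B_ack=1123

Answer: 1123 364 590 1123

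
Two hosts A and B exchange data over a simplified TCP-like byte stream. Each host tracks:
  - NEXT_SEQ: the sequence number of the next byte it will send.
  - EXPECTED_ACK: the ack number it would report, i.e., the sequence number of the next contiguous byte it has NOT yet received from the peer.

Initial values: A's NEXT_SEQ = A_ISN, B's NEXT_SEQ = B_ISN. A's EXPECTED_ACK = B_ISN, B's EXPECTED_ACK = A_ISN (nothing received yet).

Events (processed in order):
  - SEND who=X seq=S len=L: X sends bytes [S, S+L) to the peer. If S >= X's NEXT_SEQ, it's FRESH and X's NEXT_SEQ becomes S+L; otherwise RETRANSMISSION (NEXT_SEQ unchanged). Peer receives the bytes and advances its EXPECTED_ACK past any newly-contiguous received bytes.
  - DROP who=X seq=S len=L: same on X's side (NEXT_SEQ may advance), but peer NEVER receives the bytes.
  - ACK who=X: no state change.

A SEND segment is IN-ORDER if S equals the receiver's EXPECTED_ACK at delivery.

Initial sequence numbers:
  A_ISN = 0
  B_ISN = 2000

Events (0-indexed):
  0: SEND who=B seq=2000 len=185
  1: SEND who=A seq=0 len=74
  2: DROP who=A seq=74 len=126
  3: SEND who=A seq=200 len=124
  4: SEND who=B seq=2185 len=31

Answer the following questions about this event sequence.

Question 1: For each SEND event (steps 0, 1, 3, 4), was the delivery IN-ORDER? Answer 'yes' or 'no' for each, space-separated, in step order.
Step 0: SEND seq=2000 -> in-order
Step 1: SEND seq=0 -> in-order
Step 3: SEND seq=200 -> out-of-order
Step 4: SEND seq=2185 -> in-order

Answer: yes yes no yes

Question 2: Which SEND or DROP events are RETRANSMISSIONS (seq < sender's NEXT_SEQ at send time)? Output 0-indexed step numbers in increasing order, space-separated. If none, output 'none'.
Step 0: SEND seq=2000 -> fresh
Step 1: SEND seq=0 -> fresh
Step 2: DROP seq=74 -> fresh
Step 3: SEND seq=200 -> fresh
Step 4: SEND seq=2185 -> fresh

Answer: none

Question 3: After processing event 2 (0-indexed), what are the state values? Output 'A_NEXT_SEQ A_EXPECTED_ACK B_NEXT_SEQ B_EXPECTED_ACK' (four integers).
After event 0: A_seq=0 A_ack=2185 B_seq=2185 B_ack=0
After event 1: A_seq=74 A_ack=2185 B_seq=2185 B_ack=74
After event 2: A_seq=200 A_ack=2185 B_seq=2185 B_ack=74

200 2185 2185 74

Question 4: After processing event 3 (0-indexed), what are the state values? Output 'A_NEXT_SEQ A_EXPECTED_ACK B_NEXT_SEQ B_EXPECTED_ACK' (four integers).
After event 0: A_seq=0 A_ack=2185 B_seq=2185 B_ack=0
After event 1: A_seq=74 A_ack=2185 B_seq=2185 B_ack=74
After event 2: A_seq=200 A_ack=2185 B_seq=2185 B_ack=74
After event 3: A_seq=324 A_ack=2185 B_seq=2185 B_ack=74

324 2185 2185 74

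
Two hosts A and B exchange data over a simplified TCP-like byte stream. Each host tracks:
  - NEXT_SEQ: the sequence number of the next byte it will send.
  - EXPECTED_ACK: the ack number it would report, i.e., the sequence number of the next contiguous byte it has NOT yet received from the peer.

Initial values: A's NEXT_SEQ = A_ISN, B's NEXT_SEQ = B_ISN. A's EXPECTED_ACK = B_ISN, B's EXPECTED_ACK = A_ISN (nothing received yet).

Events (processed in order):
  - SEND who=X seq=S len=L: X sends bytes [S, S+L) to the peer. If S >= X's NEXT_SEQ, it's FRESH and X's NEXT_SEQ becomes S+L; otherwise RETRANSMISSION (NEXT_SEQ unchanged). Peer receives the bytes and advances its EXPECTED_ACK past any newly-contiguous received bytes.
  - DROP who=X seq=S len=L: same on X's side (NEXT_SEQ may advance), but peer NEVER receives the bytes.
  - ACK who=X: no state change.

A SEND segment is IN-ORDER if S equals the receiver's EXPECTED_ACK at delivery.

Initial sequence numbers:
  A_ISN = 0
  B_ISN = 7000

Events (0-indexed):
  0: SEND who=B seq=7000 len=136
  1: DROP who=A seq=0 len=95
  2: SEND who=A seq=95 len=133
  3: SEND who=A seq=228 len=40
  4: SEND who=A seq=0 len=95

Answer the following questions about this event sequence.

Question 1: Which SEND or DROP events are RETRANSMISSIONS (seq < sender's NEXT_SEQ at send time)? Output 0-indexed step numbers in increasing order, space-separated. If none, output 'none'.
Answer: 4

Derivation:
Step 0: SEND seq=7000 -> fresh
Step 1: DROP seq=0 -> fresh
Step 2: SEND seq=95 -> fresh
Step 3: SEND seq=228 -> fresh
Step 4: SEND seq=0 -> retransmit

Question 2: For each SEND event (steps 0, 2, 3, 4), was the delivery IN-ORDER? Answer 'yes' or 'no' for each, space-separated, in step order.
Step 0: SEND seq=7000 -> in-order
Step 2: SEND seq=95 -> out-of-order
Step 3: SEND seq=228 -> out-of-order
Step 4: SEND seq=0 -> in-order

Answer: yes no no yes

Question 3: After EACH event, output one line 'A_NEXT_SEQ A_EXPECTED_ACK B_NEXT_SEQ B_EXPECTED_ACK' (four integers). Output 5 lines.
0 7136 7136 0
95 7136 7136 0
228 7136 7136 0
268 7136 7136 0
268 7136 7136 268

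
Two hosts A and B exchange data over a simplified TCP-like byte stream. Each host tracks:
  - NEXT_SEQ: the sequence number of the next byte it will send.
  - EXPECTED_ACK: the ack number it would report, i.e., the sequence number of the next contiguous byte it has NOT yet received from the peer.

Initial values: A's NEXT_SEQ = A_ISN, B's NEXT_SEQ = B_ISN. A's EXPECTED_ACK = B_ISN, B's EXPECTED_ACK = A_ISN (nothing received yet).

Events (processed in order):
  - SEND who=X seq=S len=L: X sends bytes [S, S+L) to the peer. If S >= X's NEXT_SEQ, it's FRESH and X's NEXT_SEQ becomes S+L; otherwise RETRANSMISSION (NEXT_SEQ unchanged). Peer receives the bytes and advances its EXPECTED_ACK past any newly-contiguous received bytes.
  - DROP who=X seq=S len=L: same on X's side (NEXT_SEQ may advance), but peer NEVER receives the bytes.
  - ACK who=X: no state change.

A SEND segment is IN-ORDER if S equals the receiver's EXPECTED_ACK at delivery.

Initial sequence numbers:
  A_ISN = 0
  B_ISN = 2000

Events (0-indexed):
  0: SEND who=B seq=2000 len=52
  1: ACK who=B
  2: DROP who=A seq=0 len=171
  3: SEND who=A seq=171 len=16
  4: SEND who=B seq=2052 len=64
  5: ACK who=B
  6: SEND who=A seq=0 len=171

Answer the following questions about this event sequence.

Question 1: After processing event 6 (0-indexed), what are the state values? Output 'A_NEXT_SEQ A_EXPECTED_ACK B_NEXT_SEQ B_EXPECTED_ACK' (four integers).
After event 0: A_seq=0 A_ack=2052 B_seq=2052 B_ack=0
After event 1: A_seq=0 A_ack=2052 B_seq=2052 B_ack=0
After event 2: A_seq=171 A_ack=2052 B_seq=2052 B_ack=0
After event 3: A_seq=187 A_ack=2052 B_seq=2052 B_ack=0
After event 4: A_seq=187 A_ack=2116 B_seq=2116 B_ack=0
After event 5: A_seq=187 A_ack=2116 B_seq=2116 B_ack=0
After event 6: A_seq=187 A_ack=2116 B_seq=2116 B_ack=187

187 2116 2116 187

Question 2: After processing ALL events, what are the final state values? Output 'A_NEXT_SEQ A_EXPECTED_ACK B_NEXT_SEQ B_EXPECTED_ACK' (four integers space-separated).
After event 0: A_seq=0 A_ack=2052 B_seq=2052 B_ack=0
After event 1: A_seq=0 A_ack=2052 B_seq=2052 B_ack=0
After event 2: A_seq=171 A_ack=2052 B_seq=2052 B_ack=0
After event 3: A_seq=187 A_ack=2052 B_seq=2052 B_ack=0
After event 4: A_seq=187 A_ack=2116 B_seq=2116 B_ack=0
After event 5: A_seq=187 A_ack=2116 B_seq=2116 B_ack=0
After event 6: A_seq=187 A_ack=2116 B_seq=2116 B_ack=187

Answer: 187 2116 2116 187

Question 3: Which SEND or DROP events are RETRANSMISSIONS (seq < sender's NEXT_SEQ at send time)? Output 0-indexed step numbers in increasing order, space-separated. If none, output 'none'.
Step 0: SEND seq=2000 -> fresh
Step 2: DROP seq=0 -> fresh
Step 3: SEND seq=171 -> fresh
Step 4: SEND seq=2052 -> fresh
Step 6: SEND seq=0 -> retransmit

Answer: 6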